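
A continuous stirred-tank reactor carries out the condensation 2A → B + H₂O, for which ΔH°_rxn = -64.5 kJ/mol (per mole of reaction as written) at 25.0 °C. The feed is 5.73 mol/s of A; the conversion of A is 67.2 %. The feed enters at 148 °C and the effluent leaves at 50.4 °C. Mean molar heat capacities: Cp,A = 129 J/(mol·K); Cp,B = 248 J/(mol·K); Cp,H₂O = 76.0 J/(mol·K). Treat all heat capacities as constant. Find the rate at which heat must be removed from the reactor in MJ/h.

Q_out = 695 MJ/h

Extent of reaction ξ = 0.672 × 5.73 / 2 = 1.9253 mol/s
Reaction term: ξ·ΔH°_rxn = 1.9253 × -64.5 = -124.18 kJ/s
Sensible, feed 148→25 °C: -90.918 kJ/s
Outlet flows (mol/s): A 1.8794, B 1.9253, H₂O 1.9253
Sensible, products 25→50.4 °C: 22.002 kJ/s
Q = ΔH = -193.1 kJ/s = -193.1 kW
Heat removed = 695.15 MJ/h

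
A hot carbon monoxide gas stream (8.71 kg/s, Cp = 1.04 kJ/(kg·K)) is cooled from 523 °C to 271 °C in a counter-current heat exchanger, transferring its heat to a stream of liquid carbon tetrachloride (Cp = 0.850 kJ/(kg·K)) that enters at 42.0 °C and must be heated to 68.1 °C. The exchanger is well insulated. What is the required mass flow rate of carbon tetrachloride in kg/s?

Heat released by hot stream: Q = 8.71 × 1.04 × (523 − 271) = 2282.7 kJ/s
Energy balance on cold side (adiabatic exchanger): Q = ṁ_c·Cp_c·(T_c,out − T_c,in)
ṁ_c = 2282.7 / [0.850 × (68.1 − 42.0)] = 102.89 kg/s

ṁ_c = 103 kg/s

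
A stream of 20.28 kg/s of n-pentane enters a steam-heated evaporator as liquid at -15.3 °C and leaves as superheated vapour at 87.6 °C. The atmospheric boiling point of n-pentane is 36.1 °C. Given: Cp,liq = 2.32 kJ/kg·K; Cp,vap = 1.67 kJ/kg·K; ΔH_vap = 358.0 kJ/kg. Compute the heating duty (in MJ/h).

Q = 41100 MJ/h

liquid -15.3→36.1 °C: 119.25 kJ/kg
vaporisation at 36.1 °C: 358 kJ/kg
vapour 36.1→87.6 °C: 86.005 kJ/kg
Δh = 119.25 + 358 + 86.005 = 563.25 kJ/kg
Q = ṁ·Δh = 20.28 kg/s × 563.25 kJ/kg = 11423 kJ/s
|Q| = 11423 kW = 41122 MJ/h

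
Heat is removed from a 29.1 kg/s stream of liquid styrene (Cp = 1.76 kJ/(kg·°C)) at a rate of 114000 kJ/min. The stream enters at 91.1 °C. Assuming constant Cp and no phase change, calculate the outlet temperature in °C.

Q = 114000 kJ/min = 1900 kJ/s
ΔT = Q/(ṁ·Cp) = 1900/(29.1×1.76) = 37.098 K
T_out = 91.1 − 37.098 = 54.002 °C

T_out = 54.0 °C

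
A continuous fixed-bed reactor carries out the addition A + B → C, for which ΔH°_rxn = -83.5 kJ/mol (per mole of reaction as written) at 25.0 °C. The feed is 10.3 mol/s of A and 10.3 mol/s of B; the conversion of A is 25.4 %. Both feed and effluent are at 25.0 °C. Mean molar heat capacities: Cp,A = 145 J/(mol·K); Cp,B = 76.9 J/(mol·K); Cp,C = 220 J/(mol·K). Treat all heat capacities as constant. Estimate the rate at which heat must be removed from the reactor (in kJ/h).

Q_out = 786000 kJ/h

Extent of reaction ξ = 0.254 × 10.3 = 2.6162 mol/s
Reaction term: ξ·ΔH°_rxn = 2.6162 × -83.5 = -218.45 kJ/s
Q = ΔH = -218.45 kJ/s = -218.45 kW
Heat removed = 786430 kJ/h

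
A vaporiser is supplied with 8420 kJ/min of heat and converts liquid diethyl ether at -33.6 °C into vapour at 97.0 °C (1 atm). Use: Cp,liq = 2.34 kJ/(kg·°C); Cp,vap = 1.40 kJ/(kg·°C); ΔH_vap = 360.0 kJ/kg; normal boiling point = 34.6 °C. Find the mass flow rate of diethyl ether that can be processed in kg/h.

Δh = 2.34×(34.6−-33.6) + 360.0 + 1.40×(97.0−34.6) = 606.95 kJ/kg
Q = 8420 kJ/min = 140.33 kJ/s = 505200 kJ/h
ṁ = Q/Δh = 505200 / 606.95 = 832.36 kg/h

ṁ = 832 kg/h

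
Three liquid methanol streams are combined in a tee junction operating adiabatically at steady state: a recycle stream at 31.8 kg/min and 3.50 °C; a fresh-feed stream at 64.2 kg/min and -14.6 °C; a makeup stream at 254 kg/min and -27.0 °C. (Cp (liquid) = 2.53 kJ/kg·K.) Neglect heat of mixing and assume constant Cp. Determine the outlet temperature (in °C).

T_out = -22.0 °C

Adiabatic, steady state ⇒ Σ ṁᵢCp,ᵢ(T_out − Tᵢ) = 0
T_out = Σ ṁᵢCp,ᵢTᵢ / Σ ṁᵢCp,ᵢ
      = -19441 / 885.5 = -21.954 °C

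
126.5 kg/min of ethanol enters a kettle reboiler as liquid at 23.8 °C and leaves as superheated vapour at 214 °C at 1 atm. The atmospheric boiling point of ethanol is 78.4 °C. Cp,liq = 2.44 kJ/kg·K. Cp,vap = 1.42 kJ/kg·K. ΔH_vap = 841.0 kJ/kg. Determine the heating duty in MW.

Q = 2.46 MW

liquid 23.8→78.4 °C: 133.22 kJ/kg
vaporisation at 78.4 °C: 841 kJ/kg
vapour 78.4→214 °C: 192.55 kJ/kg
Δh = 133.22 + 841 + 192.55 = 1166.8 kJ/kg
Q = ṁ·Δh = 126.5 kg/min × 1166.8 kJ/kg = 147600 kJ/min
|Q| = 2460 kW = 2.46 MW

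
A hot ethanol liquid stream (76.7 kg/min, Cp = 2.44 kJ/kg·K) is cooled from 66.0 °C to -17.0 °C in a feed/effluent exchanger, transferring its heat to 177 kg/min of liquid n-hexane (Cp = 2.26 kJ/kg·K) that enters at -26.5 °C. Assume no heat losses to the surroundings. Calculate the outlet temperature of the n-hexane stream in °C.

T_c,out = 12.3 °C

Heat released by hot stream: Q = 76.7 × 2.44 × (66.0 − -17.0) = 15533 kJ/min
Energy balance on cold side (adiabatic exchanger): Q = ṁ_c·Cp_c·(T_c,out − T_c,in)
T_c,out = -26.5 + 15533/(177 × 2.26) = 12.331 °C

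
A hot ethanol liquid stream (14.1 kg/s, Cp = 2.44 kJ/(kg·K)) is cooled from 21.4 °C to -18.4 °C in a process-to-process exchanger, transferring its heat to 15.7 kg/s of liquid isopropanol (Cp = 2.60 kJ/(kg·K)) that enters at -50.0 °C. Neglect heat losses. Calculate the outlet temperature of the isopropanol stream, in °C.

T_c,out = -16.5 °C

Heat released by hot stream: Q = 14.1 × 2.44 × (21.4 − -18.4) = 1369.3 kJ/s
Energy balance on cold side (adiabatic exchanger): Q = ṁ_c·Cp_c·(T_c,out − T_c,in)
T_c,out = -50.0 + 1369.3/(15.7 × 2.60) = -16.456 °C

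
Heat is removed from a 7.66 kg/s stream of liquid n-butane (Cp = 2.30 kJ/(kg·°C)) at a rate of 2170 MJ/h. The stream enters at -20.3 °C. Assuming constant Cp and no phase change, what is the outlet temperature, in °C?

T_out = -54.5 °C

Q = 2170 MJ/h = 602.78 kJ/s
ΔT = Q/(ṁ·Cp) = 602.78/(7.66×2.30) = 34.214 K
T_out = -20.3 − 34.214 = -54.514 °C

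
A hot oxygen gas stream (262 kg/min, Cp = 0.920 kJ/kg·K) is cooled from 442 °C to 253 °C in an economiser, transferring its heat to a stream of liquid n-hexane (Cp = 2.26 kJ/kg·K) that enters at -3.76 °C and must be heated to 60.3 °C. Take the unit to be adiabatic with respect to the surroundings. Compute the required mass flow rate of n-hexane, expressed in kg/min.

Heat released by hot stream: Q = 262 × 0.920 × (442 − 253) = 45557 kJ/min
Energy balance on cold side (adiabatic exchanger): Q = ṁ_c·Cp_c·(T_c,out − T_c,in)
ṁ_c = 45557 / [2.26 × (60.3 − -3.76)] = 314.67 kg/min

ṁ_c = 315 kg/min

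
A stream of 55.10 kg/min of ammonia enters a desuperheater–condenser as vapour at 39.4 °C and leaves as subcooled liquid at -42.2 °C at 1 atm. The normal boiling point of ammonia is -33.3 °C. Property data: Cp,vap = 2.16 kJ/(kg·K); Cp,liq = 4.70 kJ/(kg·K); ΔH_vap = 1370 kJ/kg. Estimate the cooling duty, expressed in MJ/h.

Q_c = 5190 MJ/h

vapour 39.4→-33.3 °C: -157.03 kJ/kg
condensation at -33.3 °C: -1370 kJ/kg
liquid -33.3→-42.2 °C: -41.83 kJ/kg
Δh = -157.03 + -1370 + -41.83 = -1568.9 kJ/kg
Q = ṁ·Δh = 55.10 kg/min × -1568.9 kJ/kg = -86444 kJ/min
|Q| = 1440.7 kW = 5186.7 MJ/h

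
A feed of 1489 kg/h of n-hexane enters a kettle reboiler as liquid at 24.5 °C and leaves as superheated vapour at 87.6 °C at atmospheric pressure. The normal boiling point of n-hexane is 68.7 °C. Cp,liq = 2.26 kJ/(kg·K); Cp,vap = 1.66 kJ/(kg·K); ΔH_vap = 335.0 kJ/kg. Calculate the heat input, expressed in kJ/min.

liquid 24.5→68.7 °C: 99.892 kJ/kg
vaporisation at 68.7 °C: 335 kJ/kg
vapour 68.7→87.6 °C: 31.374 kJ/kg
Δh = 99.892 + 335 + 31.374 = 466.27 kJ/kg
Q = ṁ·Δh = 1489 kg/h × 466.27 kJ/kg = 694270 kJ/h
|Q| = 192.85 kW = 11571 kJ/min

Q = 11600 kJ/min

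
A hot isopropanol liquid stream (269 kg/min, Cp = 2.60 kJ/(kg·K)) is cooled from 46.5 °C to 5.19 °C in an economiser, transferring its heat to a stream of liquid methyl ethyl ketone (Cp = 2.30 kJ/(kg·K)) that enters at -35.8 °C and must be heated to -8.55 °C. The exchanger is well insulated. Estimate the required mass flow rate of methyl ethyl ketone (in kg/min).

Heat released by hot stream: Q = 269 × 2.60 × (46.5 − 5.19) = 28892 kJ/min
Energy balance on cold side (adiabatic exchanger): Q = ṁ_c·Cp_c·(T_c,out − T_c,in)
ṁ_c = 28892 / [2.30 × (-8.55 − -35.8)] = 460.98 kg/min

ṁ_c = 461 kg/min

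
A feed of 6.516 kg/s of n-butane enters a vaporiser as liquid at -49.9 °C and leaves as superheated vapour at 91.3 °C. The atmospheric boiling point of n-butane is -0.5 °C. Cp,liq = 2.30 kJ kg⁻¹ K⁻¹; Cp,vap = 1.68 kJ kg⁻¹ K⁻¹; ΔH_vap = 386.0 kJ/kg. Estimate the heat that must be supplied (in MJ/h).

Q = 15300 MJ/h

liquid -49.9→-0.5 °C: 113.62 kJ/kg
vaporisation at -0.5 °C: 386 kJ/kg
vapour -0.5→91.3 °C: 154.22 kJ/kg
Δh = 113.62 + 386 + 154.22 = 653.84 kJ/kg
Q = ṁ·Δh = 6.516 kg/s × 653.84 kJ/kg = 4260.4 kJ/s
|Q| = 4260.4 kW = 15338 MJ/h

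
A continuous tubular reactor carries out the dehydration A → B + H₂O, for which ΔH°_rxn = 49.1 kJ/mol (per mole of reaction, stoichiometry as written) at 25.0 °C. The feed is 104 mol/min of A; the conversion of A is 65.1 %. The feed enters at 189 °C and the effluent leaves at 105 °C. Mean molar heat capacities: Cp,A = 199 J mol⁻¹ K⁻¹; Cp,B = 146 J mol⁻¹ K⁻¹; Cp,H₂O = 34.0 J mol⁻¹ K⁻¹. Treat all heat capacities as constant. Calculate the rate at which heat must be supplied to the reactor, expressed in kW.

Q_in = 24.7 kW

Extent of reaction ξ = 0.651 × 104 = 67.704 mol/min
Reaction term: ξ·ΔH°_rxn = 67.704 × 49.1 = 3324.3 kJ/min
Sensible, feed 189→25 °C: -3394.1 kJ/min
Outlet flows (mol/min): A 36.296, B 67.704, H₂O 67.704
Sensible, products 25→105 °C: 1552.8 kJ/min
Q = ΔH = 1482.9 kJ/min = 24.715 kW
Heat supplied = 24.715 kW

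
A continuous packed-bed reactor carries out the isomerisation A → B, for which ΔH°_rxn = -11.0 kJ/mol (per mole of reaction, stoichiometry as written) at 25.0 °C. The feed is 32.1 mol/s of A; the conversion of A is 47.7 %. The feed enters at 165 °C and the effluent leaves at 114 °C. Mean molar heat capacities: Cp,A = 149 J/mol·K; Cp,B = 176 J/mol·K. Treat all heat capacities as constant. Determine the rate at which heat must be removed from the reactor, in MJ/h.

Extent of reaction ξ = 0.477 × 32.1 = 15.312 mol/s
Reaction term: ξ·ΔH°_rxn = 15.312 × -11.0 = -168.43 kJ/s
Sensible, feed 165→25 °C: -669.61 kJ/s
Outlet flows (mol/s): A 16.788, B 15.312
Sensible, products 25→114 °C: 462.47 kJ/s
Q = ΔH = -375.56 kJ/s = -375.56 kW
Heat removed = 1352 MJ/h

Q_out = 1350 MJ/h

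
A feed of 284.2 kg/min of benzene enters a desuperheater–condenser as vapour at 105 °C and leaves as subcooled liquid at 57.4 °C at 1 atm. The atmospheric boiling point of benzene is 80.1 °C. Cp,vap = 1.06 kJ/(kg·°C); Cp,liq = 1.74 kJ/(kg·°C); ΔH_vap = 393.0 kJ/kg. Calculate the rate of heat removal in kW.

Q_c = 2170 kW

vapour 105→80.1 °C: -26.394 kJ/kg
condensation at 80.1 °C: -393 kJ/kg
liquid 80.1→57.4 °C: -39.498 kJ/kg
Δh = -26.394 + -393 + -39.498 = -458.89 kJ/kg
Q = ṁ·Δh = 284.2 kg/min × -458.89 kJ/kg = -130420 kJ/min
|Q| = 2173.6 kW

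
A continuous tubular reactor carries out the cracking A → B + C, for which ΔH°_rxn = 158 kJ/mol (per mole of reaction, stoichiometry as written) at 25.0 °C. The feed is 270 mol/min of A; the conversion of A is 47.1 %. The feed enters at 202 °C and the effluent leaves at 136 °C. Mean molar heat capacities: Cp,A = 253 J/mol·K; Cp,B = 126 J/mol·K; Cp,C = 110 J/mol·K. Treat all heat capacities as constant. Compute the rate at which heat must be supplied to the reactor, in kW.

Q_in = 256 kW

Extent of reaction ξ = 0.471 × 270 = 127.17 mol/min
Reaction term: ξ·ΔH°_rxn = 127.17 × 158 = 20093 kJ/min
Sensible, feed 202→25 °C: -12091 kJ/min
Outlet flows (mol/min): A 142.83, B 127.17, C 127.17
Sensible, products 25→136 °C: 7342.4 kJ/min
Q = ΔH = 15344 kJ/min = 255.74 kW
Heat supplied = 255.74 kW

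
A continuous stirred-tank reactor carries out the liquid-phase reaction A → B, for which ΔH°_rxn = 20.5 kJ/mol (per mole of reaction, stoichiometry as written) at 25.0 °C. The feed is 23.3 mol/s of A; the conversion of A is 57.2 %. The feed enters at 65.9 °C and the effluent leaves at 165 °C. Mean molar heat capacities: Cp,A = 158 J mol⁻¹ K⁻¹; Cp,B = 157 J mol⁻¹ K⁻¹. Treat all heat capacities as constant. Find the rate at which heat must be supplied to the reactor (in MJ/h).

Q_in = 2290 MJ/h

Extent of reaction ξ = 0.572 × 23.3 = 13.328 mol/s
Reaction term: ξ·ΔH°_rxn = 13.328 × 20.5 = 273.22 kJ/s
Sensible, feed 65.9→25 °C: -150.57 kJ/s
Outlet flows (mol/s): A 9.9724, B 13.328
Sensible, products 25→165 °C: 513.53 kJ/s
Q = ΔH = 636.18 kJ/s = 636.18 kW
Heat supplied = 2290.2 MJ/h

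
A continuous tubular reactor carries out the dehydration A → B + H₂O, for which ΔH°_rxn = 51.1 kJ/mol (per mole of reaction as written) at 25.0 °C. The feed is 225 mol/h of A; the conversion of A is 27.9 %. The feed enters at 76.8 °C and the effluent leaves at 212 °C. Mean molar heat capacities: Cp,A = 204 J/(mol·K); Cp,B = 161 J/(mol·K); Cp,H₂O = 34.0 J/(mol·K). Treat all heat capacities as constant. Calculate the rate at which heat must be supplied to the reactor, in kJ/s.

Extent of reaction ξ = 0.279 × 225 = 62.775 mol/h
Reaction term: ξ·ΔH°_rxn = 62.775 × 51.1 = 3207.8 kJ/h
Sensible, feed 76.8→25 °C: -2377.6 kJ/h
Outlet flows (mol/h): A 162.22, B 62.775, H₂O 62.775
Sensible, products 25→212 °C: 8477.6 kJ/h
Q = ΔH = 9307.8 kJ/h = 2.5855 kW
Heat supplied = 2.5855 kJ/s

Q_in = 2.59 kJ/s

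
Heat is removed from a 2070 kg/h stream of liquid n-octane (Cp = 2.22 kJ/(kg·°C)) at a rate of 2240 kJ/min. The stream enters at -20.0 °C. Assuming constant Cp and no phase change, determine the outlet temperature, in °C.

T_out = -49.2 °C

Q = 2240 kJ/min = 134400 kJ/h
ΔT = Q/(ṁ·Cp) = 134400/(2070×2.22) = 29.247 K
T_out = -20.0 − 29.247 = -49.247 °C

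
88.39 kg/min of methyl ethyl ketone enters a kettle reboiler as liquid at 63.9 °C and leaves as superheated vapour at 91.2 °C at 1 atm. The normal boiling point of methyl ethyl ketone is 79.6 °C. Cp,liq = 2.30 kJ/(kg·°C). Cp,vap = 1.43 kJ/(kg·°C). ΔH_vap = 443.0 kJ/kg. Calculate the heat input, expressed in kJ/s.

Q = 730 kJ/s

liquid 63.9→79.6 °C: 36.11 kJ/kg
vaporisation at 79.6 °C: 443 kJ/kg
vapour 79.6→91.2 °C: 16.588 kJ/kg
Δh = 36.11 + 443 + 16.588 = 495.7 kJ/kg
Q = ṁ·Δh = 88.39 kg/min × 495.7 kJ/kg = 43815 kJ/min
|Q| = 730.25 kW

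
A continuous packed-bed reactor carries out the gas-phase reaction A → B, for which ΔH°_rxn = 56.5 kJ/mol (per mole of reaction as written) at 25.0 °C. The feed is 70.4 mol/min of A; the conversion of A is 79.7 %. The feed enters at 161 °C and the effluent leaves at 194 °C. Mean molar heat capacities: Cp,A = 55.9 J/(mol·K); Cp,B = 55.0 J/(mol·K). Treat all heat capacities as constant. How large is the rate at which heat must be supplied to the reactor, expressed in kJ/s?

Q_in = 54.9 kJ/s

Extent of reaction ξ = 0.797 × 70.4 = 56.109 mol/min
Reaction term: ξ·ΔH°_rxn = 56.109 × 56.5 = 3170.1 kJ/min
Sensible, feed 161→25 °C: -535.21 kJ/min
Outlet flows (mol/min): A 14.291, B 56.109
Sensible, products 25→194 °C: 656.54 kJ/min
Q = ΔH = 3291.5 kJ/min = 54.858 kW
Heat supplied = 54.858 kJ/s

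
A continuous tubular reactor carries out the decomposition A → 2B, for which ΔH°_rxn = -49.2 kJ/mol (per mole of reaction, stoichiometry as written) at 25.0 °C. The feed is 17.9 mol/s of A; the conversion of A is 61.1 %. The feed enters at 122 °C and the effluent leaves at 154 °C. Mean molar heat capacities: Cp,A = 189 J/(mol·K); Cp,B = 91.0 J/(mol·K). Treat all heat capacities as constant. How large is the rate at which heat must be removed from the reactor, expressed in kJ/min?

Extent of reaction ξ = 0.611 × 17.9 = 10.937 mol/s
Reaction term: ξ·ΔH°_rxn = 10.937 × -49.2 = -538.1 kJ/s
Sensible, feed 122→25 °C: -328.16 kJ/s
Outlet flows (mol/s): A 6.9631, B 21.874
Sensible, products 25→154 °C: 426.54 kJ/s
Q = ΔH = -439.71 kJ/s = -439.71 kW
Heat removed = 26383 kJ/min

Q_out = 26400 kJ/min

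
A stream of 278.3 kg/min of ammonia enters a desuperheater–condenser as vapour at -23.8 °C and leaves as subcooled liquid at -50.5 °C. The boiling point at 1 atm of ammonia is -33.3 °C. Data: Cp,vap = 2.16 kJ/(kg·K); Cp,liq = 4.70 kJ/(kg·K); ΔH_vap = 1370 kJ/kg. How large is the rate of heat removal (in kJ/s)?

vapour -23.8→-33.3 °C: -20.52 kJ/kg
condensation at -33.3 °C: -1370 kJ/kg
liquid -33.3→-50.5 °C: -80.84 kJ/kg
Δh = -20.52 + -1370 + -80.84 = -1471.4 kJ/kg
Q = ṁ·Δh = 278.3 kg/min × -1471.4 kJ/kg = -409480 kJ/min
|Q| = 6824.7 kW

Q_c = 6820 kJ/s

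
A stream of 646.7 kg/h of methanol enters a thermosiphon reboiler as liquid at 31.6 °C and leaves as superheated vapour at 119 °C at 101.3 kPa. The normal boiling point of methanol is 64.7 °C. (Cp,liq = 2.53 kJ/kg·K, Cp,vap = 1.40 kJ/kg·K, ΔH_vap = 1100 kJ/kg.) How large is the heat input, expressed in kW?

liquid 31.6→64.7 °C: 83.743 kJ/kg
vaporisation at 64.7 °C: 1100 kJ/kg
vapour 64.7→119 °C: 76.02 kJ/kg
Δh = 83.743 + 1100 + 76.02 = 1259.8 kJ/kg
Q = ṁ·Δh = 646.7 kg/h × 1259.8 kJ/kg = 814690 kJ/h
|Q| = 226.3 kW

Q = 226 kW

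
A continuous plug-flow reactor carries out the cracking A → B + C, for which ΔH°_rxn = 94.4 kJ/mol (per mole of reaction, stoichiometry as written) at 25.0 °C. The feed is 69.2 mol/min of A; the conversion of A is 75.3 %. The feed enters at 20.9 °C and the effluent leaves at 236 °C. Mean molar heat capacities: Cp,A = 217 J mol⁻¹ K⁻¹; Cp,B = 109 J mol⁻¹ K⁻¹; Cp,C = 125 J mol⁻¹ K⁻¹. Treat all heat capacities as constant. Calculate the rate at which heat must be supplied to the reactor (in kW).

Extent of reaction ξ = 0.753 × 69.2 = 52.108 mol/min
Reaction term: ξ·ΔH°_rxn = 52.108 × 94.4 = 4919 kJ/min
Sensible, feed 20.9→25 °C: 61.567 kJ/min
Outlet flows (mol/min): A 17.092, B 52.108, C 52.108
Sensible, products 25→236 °C: 3355.4 kJ/min
Q = ΔH = 8335.9 kJ/min = 138.93 kW
Heat supplied = 138.93 kW

Q_in = 139 kW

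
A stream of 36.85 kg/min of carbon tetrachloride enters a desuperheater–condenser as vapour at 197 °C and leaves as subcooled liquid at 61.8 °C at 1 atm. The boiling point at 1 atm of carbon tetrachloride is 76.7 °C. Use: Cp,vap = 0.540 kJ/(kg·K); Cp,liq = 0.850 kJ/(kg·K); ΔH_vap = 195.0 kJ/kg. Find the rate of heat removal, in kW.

vapour 197→76.7 °C: -64.962 kJ/kg
condensation at 76.7 °C: -195 kJ/kg
liquid 76.7→61.8 °C: -12.665 kJ/kg
Δh = -64.962 + -195 + -12.665 = -272.63 kJ/kg
Q = ṁ·Δh = 36.85 kg/min × -272.63 kJ/kg = -10046 kJ/min
|Q| = 167.44 kW

Q_c = 167 kW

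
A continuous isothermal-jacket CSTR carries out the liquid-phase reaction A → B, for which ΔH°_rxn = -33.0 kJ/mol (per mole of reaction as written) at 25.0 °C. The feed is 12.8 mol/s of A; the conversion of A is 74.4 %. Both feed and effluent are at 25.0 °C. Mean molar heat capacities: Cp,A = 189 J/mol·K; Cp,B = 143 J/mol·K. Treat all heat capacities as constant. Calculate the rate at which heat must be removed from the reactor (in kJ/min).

Extent of reaction ξ = 0.744 × 12.8 = 9.5232 mol/s
Reaction term: ξ·ΔH°_rxn = 9.5232 × -33.0 = -314.27 kJ/s
Q = ΔH = -314.27 kJ/s = -314.27 kW
Heat removed = 18856 kJ/min

Q_out = 18900 kJ/min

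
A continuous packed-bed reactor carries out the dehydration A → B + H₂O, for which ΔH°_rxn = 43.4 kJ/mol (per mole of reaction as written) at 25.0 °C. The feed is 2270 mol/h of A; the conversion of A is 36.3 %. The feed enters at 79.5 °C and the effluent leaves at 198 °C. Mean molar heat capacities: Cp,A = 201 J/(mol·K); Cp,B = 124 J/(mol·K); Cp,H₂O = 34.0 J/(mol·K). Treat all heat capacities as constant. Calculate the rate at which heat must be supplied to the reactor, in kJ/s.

Extent of reaction ξ = 0.363 × 2270 = 824.01 mol/h
Reaction term: ξ·ΔH°_rxn = 824.01 × 43.4 = 35762 kJ/h
Sensible, feed 79.5→25 °C: -24867 kJ/h
Outlet flows (mol/h): A 1446, B 824.01, H₂O 824.01
Sensible, products 25→198 °C: 72805 kJ/h
Q = ΔH = 83700 kJ/h = 23.25 kW
Heat supplied = 23.25 kJ/s

Q_in = 23.3 kJ/s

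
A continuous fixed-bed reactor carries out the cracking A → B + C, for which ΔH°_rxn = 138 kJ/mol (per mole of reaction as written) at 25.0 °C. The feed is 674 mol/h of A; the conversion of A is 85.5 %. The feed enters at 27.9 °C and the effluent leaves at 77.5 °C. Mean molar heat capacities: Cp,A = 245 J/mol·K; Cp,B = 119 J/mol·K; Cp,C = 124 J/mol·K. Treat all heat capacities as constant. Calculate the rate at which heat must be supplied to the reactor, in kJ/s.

Q_in = 24.3 kJ/s

Extent of reaction ξ = 0.855 × 674 = 576.27 mol/h
Reaction term: ξ·ΔH°_rxn = 576.27 × 138 = 79525 kJ/h
Sensible, feed 27.9→25 °C: -478.88 kJ/h
Outlet flows (mol/h): A 97.73, B 576.27, C 576.27
Sensible, products 25→77.5 °C: 8608.8 kJ/h
Q = ΔH = 87655 kJ/h = 24.349 kW
Heat supplied = 24.349 kJ/s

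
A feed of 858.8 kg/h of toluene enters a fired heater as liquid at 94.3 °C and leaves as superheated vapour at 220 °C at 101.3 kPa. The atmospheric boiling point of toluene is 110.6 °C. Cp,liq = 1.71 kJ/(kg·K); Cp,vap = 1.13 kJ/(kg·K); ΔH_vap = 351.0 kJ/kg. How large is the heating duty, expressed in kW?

liquid 94.3→110.6 °C: 27.873 kJ/kg
vaporisation at 110.6 °C: 351 kJ/kg
vapour 110.6→220 °C: 123.62 kJ/kg
Δh = 27.873 + 351 + 123.62 = 502.5 kJ/kg
Q = ṁ·Δh = 858.8 kg/h × 502.5 kJ/kg = 431540 kJ/h
|Q| = 119.87 kW

Q = 120 kW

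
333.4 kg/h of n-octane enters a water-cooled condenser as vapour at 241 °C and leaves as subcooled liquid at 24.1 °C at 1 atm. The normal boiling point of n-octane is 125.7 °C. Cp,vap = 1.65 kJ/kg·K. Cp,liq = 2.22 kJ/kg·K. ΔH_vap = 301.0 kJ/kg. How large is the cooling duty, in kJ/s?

vapour 241→125.7 °C: -190.24 kJ/kg
condensation at 125.7 °C: -301 kJ/kg
liquid 125.7→24.1 °C: -225.55 kJ/kg
Δh = -190.24 + -301 + -225.55 = -716.8 kJ/kg
Q = ṁ·Δh = 333.4 kg/h × -716.8 kJ/kg = -238980 kJ/h
|Q| = 66.383 kW

Q_c = 66.4 kJ/s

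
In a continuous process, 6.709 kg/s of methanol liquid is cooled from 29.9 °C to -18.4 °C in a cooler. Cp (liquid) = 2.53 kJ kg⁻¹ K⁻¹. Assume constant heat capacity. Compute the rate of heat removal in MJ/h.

Q_c = 2950 MJ/h

Q = ṁ·Cp·ΔT = 6.709 × 2.53 × (-18.4 − 29.9) = -819.83 kJ/s
Cooling duty = 2951.4 MJ/h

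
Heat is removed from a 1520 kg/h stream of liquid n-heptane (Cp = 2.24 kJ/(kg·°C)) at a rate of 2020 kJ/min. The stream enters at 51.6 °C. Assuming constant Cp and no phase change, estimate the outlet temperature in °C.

Q = 2020 kJ/min = 121200 kJ/h
ΔT = Q/(ṁ·Cp) = 121200/(1520×2.24) = 35.597 K
T_out = 51.6 − 35.597 = 16.003 °C

T_out = 16.0 °C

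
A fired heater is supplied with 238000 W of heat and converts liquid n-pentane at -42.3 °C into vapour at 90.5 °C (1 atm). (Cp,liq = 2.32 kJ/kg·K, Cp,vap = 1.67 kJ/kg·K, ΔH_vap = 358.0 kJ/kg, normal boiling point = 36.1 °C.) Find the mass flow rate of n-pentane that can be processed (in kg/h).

Δh = 2.32×(36.1−-42.3) + 358.0 + 1.67×(90.5−36.1) = 630.74 kJ/kg
Q = 238000 W = 238 kJ/s = 856800 kJ/h
ṁ = Q/Δh = 856800 / 630.74 = 1358.4 kg/h

ṁ = 1360 kg/h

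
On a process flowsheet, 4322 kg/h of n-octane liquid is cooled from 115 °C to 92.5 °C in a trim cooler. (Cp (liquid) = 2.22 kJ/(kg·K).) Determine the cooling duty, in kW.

Q_c = 60.0 kW

Q = ṁ·Cp·ΔT = 4322 × 2.22 × (92.5 − 115) = -215880 kJ/h
Converting: 215880 / 3600 s = 59.968 kW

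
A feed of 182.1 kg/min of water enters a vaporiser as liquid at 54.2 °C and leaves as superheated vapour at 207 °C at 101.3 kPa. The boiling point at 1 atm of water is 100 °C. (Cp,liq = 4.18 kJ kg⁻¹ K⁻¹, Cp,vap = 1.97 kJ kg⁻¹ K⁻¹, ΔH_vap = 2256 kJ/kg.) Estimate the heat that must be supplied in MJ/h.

Q = 29000 MJ/h

liquid 54.2→100 °C: 191.44 kJ/kg
vaporisation at 100 °C: 2256 kJ/kg
vapour 100→207 °C: 210.79 kJ/kg
Δh = 191.44 + 2256 + 210.79 = 2658.2 kJ/kg
Q = ṁ·Δh = 182.1 kg/min × 2658.2 kJ/kg = 484060 kJ/min
|Q| = 8067.7 kW = 29044 MJ/h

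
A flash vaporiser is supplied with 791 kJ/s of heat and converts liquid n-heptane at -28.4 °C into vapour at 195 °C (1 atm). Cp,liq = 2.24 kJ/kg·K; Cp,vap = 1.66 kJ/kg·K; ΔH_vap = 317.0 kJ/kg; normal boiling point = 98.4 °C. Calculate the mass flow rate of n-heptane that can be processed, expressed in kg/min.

ṁ = 62.3 kg/min

Δh = 2.24×(98.4−-28.4) + 317.0 + 1.66×(195−98.4) = 761.39 kJ/kg
Q = 791 kJ/s = 791 kJ/s = 47460 kJ/min
ṁ = Q/Δh = 47460 / 761.39 = 62.334 kg/min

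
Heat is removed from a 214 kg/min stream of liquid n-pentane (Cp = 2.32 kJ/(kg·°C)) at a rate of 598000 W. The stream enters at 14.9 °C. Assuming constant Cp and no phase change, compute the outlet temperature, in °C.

Q = 598000 W = 35880 kJ/min
ΔT = Q/(ṁ·Cp) = 35880/(214×2.32) = 72.269 K
T_out = 14.9 − 72.269 = -57.369 °C

T_out = -57.4 °C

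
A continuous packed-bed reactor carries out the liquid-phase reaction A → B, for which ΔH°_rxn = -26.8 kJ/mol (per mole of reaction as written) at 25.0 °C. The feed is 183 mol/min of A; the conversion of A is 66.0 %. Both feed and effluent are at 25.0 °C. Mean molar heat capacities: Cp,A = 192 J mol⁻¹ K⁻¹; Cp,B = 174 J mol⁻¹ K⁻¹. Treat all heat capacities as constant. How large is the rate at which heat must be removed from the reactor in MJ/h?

Extent of reaction ξ = 0.660 × 183 = 120.78 mol/min
Reaction term: ξ·ΔH°_rxn = 120.78 × -26.8 = -3236.9 kJ/min
Q = ΔH = -3236.9 kJ/min = -53.948 kW
Heat removed = 194.21 MJ/h

Q_out = 194 MJ/h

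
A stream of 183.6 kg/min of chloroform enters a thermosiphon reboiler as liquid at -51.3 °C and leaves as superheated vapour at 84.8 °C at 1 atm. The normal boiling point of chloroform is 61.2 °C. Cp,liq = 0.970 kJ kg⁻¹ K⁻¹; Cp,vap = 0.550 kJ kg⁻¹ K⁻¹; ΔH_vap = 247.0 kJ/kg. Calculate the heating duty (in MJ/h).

Q = 4070 MJ/h

liquid -51.3→61.2 °C: 109.12 kJ/kg
vaporisation at 61.2 °C: 247 kJ/kg
vapour 61.2→84.8 °C: 12.98 kJ/kg
Δh = 109.12 + 247 + 12.98 = 369.11 kJ/kg
Q = ṁ·Δh = 183.6 kg/min × 369.11 kJ/kg = 67768 kJ/min
|Q| = 1129.5 kW = 4066.1 MJ/h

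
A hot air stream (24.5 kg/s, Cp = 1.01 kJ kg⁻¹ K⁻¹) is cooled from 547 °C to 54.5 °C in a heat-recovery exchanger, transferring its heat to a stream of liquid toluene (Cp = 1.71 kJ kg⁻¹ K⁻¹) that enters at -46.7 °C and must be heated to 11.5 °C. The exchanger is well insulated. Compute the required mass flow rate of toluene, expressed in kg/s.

Heat released by hot stream: Q = 24.5 × 1.01 × (547 − 54.5) = 12187 kJ/s
Energy balance on cold side (adiabatic exchanger): Q = ṁ_c·Cp_c·(T_c,out − T_c,in)
ṁ_c = 12187 / [1.71 × (11.5 − -46.7)] = 122.45 kg/s

ṁ_c = 122 kg/s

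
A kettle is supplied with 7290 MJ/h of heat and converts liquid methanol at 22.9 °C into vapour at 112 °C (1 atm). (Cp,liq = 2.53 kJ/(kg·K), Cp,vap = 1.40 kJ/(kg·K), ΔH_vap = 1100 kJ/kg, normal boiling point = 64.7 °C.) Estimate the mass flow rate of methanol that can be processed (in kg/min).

ṁ = 95.5 kg/min

Δh = 2.53×(64.7−22.9) + 1100 + 1.40×(112−64.7) = 1272 kJ/kg
Q = 7290 MJ/h = 2025 kJ/s = 121500 kJ/min
ṁ = Q/Δh = 121500 / 1272 = 95.521 kg/min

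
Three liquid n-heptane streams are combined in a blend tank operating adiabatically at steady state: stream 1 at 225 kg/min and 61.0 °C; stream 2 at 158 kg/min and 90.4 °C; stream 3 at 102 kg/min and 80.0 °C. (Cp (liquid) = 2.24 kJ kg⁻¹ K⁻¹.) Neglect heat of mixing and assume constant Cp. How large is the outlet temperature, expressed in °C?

Adiabatic, steady state ⇒ Σ ṁᵢCp,ᵢ(T_out − Tᵢ) = 0
Σ ṁᵢCp,ᵢTᵢ = 225×2.24×61.0 + 158×2.24×90.4 + 102×2.24×80.0 = 81017
Σ ṁᵢCp,ᵢ = 225×2.24 + 158×2.24 + 102×2.24 = 1086.4
T_out = 81017 / 1086.4 = 74.574 °C

T_out = 74.6 °C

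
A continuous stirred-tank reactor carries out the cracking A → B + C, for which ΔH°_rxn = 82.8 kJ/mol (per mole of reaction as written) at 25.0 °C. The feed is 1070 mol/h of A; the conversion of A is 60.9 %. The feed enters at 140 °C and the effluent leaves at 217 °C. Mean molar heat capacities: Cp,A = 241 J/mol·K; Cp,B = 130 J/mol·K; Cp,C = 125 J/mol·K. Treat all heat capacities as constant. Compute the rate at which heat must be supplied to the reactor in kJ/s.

Q_in = 21.0 kJ/s

Extent of reaction ξ = 0.609 × 1070 = 651.63 mol/h
Reaction term: ξ·ΔH°_rxn = 651.63 × 82.8 = 53955 kJ/h
Sensible, feed 140→25 °C: -29655 kJ/h
Outlet flows (mol/h): A 418.37, B 651.63, C 651.63
Sensible, products 25→217 °C: 51263 kJ/h
Q = ΔH = 75563 kJ/h = 20.99 kW
Heat supplied = 20.99 kJ/s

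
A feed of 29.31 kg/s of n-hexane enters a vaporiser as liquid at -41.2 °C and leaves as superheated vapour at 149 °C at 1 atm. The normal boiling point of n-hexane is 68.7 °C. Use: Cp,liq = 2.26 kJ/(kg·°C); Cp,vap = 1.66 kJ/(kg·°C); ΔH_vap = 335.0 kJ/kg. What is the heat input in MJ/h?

Q = 75600 MJ/h

liquid -41.2→68.7 °C: 248.37 kJ/kg
vaporisation at 68.7 °C: 335 kJ/kg
vapour 68.7→149 °C: 133.3 kJ/kg
Δh = 248.37 + 335 + 133.3 = 716.67 kJ/kg
Q = ṁ·Δh = 29.31 kg/s × 716.67 kJ/kg = 21006 kJ/s
|Q| = 21006 kW = 75620 MJ/h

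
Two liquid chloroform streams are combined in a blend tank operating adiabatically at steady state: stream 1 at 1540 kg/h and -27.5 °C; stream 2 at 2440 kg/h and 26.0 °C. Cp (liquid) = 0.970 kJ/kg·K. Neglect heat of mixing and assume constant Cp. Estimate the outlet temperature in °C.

Adiabatic, steady state ⇒ Σ ṁᵢCp,ᵢ(T_out − Tᵢ) = 0
T_out = Σ ṁᵢCp,ᵢTᵢ / Σ ṁᵢCp,ᵢ
      = 20457 / 3860.6 = 5.299 °C

T_out = 5.30 °C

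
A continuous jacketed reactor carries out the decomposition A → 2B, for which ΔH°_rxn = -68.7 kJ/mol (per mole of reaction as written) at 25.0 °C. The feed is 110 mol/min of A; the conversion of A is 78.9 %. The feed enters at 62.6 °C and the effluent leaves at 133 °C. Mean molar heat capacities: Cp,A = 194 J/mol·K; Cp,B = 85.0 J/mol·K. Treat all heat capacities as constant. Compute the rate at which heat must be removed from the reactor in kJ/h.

Q_out = 281000 kJ/h

Extent of reaction ξ = 0.789 × 110 = 86.79 mol/min
Reaction term: ξ·ΔH°_rxn = 86.79 × -68.7 = -5962.5 kJ/min
Sensible, feed 62.6→25 °C: -802.38 kJ/min
Outlet flows (mol/min): A 23.21, B 173.58
Sensible, products 25→133 °C: 2079.8 kJ/min
Q = ΔH = -4685.1 kJ/min = -78.085 kW
Heat removed = 281110 kJ/h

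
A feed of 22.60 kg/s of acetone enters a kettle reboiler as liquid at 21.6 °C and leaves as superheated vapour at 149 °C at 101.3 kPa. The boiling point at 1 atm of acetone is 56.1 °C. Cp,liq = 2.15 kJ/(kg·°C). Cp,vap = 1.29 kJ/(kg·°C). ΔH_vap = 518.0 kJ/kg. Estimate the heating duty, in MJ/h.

liquid 21.6→56.1 °C: 74.175 kJ/kg
vaporisation at 56.1 °C: 518 kJ/kg
vapour 56.1→149 °C: 119.84 kJ/kg
Δh = 74.175 + 518 + 119.84 = 712.02 kJ/kg
Q = ṁ·Δh = 22.60 kg/s × 712.02 kJ/kg = 16092 kJ/s
|Q| = 16092 kW = 57930 MJ/h

Q = 57900 MJ/h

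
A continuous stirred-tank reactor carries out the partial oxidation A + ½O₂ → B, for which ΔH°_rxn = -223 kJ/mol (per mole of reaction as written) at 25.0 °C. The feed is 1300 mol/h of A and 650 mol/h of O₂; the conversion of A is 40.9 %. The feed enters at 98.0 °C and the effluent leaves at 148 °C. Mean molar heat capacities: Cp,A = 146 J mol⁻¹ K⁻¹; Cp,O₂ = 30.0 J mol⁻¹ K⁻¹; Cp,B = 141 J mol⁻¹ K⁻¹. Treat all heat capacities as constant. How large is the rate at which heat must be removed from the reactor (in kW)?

Q_out = 30.4 kW

Extent of reaction ξ = 0.409 × 1300 = 531.7 mol/h
Reaction term: ξ·ΔH°_rxn = 531.7 × -223 = -118570 kJ/h
Sensible, feed 98.0→25 °C: -15279 kJ/h
Outlet flows (mol/h): A 768.3, O₂ 384.15, B 531.7
Sensible, products 25→148 °C: 24436 kJ/h
Q = ΔH = -109410 kJ/h = -30.392 kW
Heat removed = 30.392 kW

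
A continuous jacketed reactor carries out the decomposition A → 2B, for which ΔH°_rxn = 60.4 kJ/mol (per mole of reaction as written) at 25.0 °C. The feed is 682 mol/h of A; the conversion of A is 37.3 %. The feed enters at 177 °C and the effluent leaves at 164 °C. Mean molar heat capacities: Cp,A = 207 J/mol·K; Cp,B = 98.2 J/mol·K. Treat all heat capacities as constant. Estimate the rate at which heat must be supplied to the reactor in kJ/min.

Q_in = 219 kJ/min

Extent of reaction ξ = 0.373 × 682 = 254.39 mol/h
Reaction term: ξ·ΔH°_rxn = 254.39 × 60.4 = 15365 kJ/h
Sensible, feed 177→25 °C: -21458 kJ/h
Outlet flows (mol/h): A 427.61, B 508.77
Sensible, products 25→164 °C: 19248 kJ/h
Q = ΔH = 13155 kJ/h = 3.6541 kW
Heat supplied = 219.25 kJ/min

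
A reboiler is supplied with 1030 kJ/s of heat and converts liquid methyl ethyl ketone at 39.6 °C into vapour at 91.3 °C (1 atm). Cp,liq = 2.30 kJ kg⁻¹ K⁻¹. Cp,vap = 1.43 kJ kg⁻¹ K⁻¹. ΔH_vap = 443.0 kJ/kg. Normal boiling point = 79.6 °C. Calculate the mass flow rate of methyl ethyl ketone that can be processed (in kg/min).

ṁ = 112 kg/min

Δh = 2.30×(79.6−39.6) + 443.0 + 1.43×(91.3−79.6) = 551.73 kJ/kg
Q = 1030 kJ/s = 1030 kJ/s = 61800 kJ/min
ṁ = Q/Δh = 61800 / 551.73 = 112.01 kg/min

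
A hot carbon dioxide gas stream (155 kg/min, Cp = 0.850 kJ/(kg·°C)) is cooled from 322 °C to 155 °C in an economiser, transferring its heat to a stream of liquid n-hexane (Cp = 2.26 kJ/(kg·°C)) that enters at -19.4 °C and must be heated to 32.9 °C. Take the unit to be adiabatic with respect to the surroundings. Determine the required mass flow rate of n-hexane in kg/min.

Heat released by hot stream: Q = 155 × 0.850 × (322 − 155) = 22002 kJ/min
Energy balance on cold side (adiabatic exchanger): Q = ṁ_c·Cp_c·(T_c,out − T_c,in)
ṁ_c = 22002 / [2.26 × (32.9 − -19.4)] = 186.15 kg/min

ṁ_c = 186 kg/min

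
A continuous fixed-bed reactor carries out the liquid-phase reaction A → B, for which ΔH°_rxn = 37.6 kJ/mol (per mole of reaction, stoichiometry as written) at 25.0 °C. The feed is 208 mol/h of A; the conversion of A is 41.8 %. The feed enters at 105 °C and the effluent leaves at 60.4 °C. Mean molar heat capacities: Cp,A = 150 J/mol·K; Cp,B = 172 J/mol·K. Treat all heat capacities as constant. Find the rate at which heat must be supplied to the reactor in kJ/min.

Q_in = 32.4 kJ/min

Extent of reaction ξ = 0.418 × 208 = 86.944 mol/h
Reaction term: ξ·ΔH°_rxn = 86.944 × 37.6 = 3269.1 kJ/h
Sensible, feed 105→25 °C: -2496 kJ/h
Outlet flows (mol/h): A 121.06, B 86.944
Sensible, products 25→60.4 °C: 1172.2 kJ/h
Q = ΔH = 1945.3 kJ/h = 0.54036 kW
Heat supplied = 32.421 kJ/min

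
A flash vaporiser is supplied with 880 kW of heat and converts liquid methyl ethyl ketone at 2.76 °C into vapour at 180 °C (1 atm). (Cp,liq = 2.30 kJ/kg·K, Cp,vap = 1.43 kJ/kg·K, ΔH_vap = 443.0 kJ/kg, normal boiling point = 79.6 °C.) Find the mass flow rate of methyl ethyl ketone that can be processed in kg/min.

ṁ = 69.2 kg/min

Δh = 2.30×(79.6−2.76) + 443.0 + 1.43×(180−79.6) = 763.3 kJ/kg
Q = 880 kW = 880 kJ/s = 52800 kJ/min
ṁ = Q/Δh = 52800 / 763.3 = 69.173 kg/min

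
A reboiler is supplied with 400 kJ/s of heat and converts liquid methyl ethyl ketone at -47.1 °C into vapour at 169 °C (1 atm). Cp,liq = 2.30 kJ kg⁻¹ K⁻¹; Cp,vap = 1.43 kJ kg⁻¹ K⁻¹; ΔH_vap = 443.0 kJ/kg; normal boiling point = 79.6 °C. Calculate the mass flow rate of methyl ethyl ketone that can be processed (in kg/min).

Δh = 2.30×(79.6−-47.1) + 443.0 + 1.43×(169−79.6) = 862.25 kJ/kg
Q = 400 kJ/s = 400 kJ/s = 24000 kJ/min
ṁ = Q/Δh = 24000 / 862.25 = 27.834 kg/min

ṁ = 27.8 kg/min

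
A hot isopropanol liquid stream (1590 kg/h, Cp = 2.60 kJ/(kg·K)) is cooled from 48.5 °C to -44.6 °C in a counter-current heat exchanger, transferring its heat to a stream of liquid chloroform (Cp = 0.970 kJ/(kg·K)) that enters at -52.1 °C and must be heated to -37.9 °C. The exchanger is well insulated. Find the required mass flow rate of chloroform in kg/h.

Heat released by hot stream: Q = 1590 × 2.60 × (48.5 − -44.6) = 384880 kJ/h
Energy balance on cold side (adiabatic exchanger): Q = ṁ_c·Cp_c·(T_c,out − T_c,in)
ṁ_c = 384880 / [0.970 × (-37.9 − -52.1)] = 27942 kg/h

ṁ_c = 27900 kg/h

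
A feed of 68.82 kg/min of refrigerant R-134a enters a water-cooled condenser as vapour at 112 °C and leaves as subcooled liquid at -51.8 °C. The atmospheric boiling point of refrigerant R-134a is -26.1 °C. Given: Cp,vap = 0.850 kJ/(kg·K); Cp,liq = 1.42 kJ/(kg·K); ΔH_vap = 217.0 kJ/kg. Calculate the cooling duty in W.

vapour 112→-26.1 °C: -117.38 kJ/kg
condensation at -26.1 °C: -217 kJ/kg
liquid -26.1→-51.8 °C: -36.494 kJ/kg
Δh = -117.38 + -217 + -36.494 = -370.88 kJ/kg
Q = ṁ·Δh = 68.82 kg/min × -370.88 kJ/kg = -25524 kJ/min
|Q| = 425.4 kW = 425400 W

Q_c = 425000 W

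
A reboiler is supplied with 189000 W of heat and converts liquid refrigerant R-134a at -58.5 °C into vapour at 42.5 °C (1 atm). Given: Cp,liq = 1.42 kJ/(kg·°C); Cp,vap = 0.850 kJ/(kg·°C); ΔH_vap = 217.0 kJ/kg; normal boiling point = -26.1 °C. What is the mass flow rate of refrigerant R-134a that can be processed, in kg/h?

ṁ = 2120 kg/h

Δh = 1.42×(-26.1−-58.5) + 217.0 + 0.850×(42.5−-26.1) = 321.32 kJ/kg
Q = 189000 W = 189 kJ/s = 680400 kJ/h
ṁ = Q/Δh = 680400 / 321.32 = 2117.5 kg/h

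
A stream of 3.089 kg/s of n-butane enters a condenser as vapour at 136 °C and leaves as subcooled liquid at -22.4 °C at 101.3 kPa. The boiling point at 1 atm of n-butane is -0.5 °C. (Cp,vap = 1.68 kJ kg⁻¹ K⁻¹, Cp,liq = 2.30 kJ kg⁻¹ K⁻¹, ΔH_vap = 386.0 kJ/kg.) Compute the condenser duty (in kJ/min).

vapour 136→-0.5 °C: -229.32 kJ/kg
condensation at -0.5 °C: -386 kJ/kg
liquid -0.5→-22.4 °C: -50.37 kJ/kg
Δh = -229.32 + -386 + -50.37 = -665.69 kJ/kg
Q = ṁ·Δh = 3.089 kg/s × -665.69 kJ/kg = -2056.3 kJ/s
|Q| = 2056.3 kW = 123380 kJ/min

Q_c = 123000 kJ/min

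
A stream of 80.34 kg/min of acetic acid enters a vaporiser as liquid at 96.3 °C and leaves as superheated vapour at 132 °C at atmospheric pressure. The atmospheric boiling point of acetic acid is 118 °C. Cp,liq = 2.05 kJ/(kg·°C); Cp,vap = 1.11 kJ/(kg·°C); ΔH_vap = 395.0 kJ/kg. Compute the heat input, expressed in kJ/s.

liquid 96.3→118 °C: 44.485 kJ/kg
vaporisation at 118 °C: 395 kJ/kg
vapour 118→132 °C: 15.54 kJ/kg
Δh = 44.485 + 395 + 15.54 = 455.02 kJ/kg
Q = ṁ·Δh = 80.34 kg/min × 455.02 kJ/kg = 36557 kJ/min
|Q| = 609.28 kW

Q = 609 kJ/s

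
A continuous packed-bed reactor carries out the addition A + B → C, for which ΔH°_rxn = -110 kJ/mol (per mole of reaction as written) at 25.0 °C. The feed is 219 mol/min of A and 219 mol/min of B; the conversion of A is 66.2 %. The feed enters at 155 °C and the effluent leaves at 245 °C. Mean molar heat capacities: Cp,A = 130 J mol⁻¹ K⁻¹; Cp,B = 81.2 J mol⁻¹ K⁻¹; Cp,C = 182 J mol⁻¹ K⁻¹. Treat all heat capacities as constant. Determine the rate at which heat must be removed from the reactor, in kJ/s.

Extent of reaction ξ = 0.662 × 219 = 144.98 mol/min
Reaction term: ξ·ΔH°_rxn = 144.98 × -110 = -15948 kJ/min
Sensible, feed 155→25 °C: -6012.9 kJ/min
Outlet flows (mol/min): A 74.022, B 74.022, C 144.98
Sensible, products 25→245 °C: 9244.3 kJ/min
Q = ΔH = -12716 kJ/min = -211.94 kW
Heat removed = 211.94 kJ/s

Q_out = 212 kJ/s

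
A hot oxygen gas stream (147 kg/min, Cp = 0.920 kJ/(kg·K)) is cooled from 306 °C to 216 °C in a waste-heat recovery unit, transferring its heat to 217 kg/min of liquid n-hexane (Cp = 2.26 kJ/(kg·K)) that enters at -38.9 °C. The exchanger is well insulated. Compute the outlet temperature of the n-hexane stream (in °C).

Heat released by hot stream: Q = 147 × 0.920 × (306 − 216) = 12172 kJ/min
Energy balance on cold side (adiabatic exchanger): Q = ṁ_c·Cp_c·(T_c,out − T_c,in)
T_c,out = -38.9 + 12172/(217 × 2.26) = -14.081 °C

T_c,out = -14.1 °C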